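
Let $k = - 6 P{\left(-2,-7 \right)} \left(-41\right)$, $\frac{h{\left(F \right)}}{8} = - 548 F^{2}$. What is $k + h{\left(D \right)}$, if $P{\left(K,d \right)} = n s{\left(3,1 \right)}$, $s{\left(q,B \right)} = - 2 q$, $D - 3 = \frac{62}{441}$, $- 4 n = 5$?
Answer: $- \frac{8050680955}{194481} \approx -41396.0$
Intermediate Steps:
$n = - \frac{5}{4}$ ($n = \left(- \frac{1}{4}\right) 5 = - \frac{5}{4} \approx -1.25$)
$D = \frac{1385}{441}$ ($D = 3 + \frac{62}{441} = \frac{1385}{441} \approx 3.1406$)
$h{\left(F \right)} = - 4384 F^{2}$ ($h{\left(F \right)} = 8 \left(- 548 F^{2}\right) = - 4384 F^{2}$)
$P{\left(K,d \right)} = \frac{15}{2}$ ($P{\left(K,d \right)} = - \frac{5 \left(\left(-2\right) 3\right)}{4} = \left(- \frac{5}{4}\right) \left(-6\right) = \frac{15}{2}$)
$k = 1845$ ($k = \left(-6\right) \frac{15}{2} \left(-41\right) = \left(-45\right) \left(-41\right) = 1845$)
$k + h{\left(D \right)} = 1845 - 4384 \left(\frac{1385}{441}\right)^{2} = 1845 - \frac{8409498400}{194481} = - \frac{8050680955}{194481}$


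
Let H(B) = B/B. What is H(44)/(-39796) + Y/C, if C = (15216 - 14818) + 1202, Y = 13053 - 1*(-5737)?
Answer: 18694131/1591840 ≈ 11.744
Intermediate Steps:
Y = 18790 (Y = 13053 + 5737 = 18790)
C = 1600 (C = 398 + 1202 = 1600)
H(B) = 1
H(44)/(-39796) + Y/C = 1/(-39796) + 18790/1600 = 1*(-1/39796) + 18790*(1/1600) = -1/39796 + 1879/160 = 18694131/1591840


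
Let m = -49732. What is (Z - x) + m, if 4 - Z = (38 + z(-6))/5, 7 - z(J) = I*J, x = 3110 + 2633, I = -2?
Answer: -277388/5 ≈ -55478.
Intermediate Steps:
x = 5743
z(J) = 7 + 2*J (z(J) = 7 - (-2)*J = 7 + 2*J)
Z = -13/5 (Z = 4 - (38 + (7 + 2*(-6)))/5 = 4 - (38 + (7 - 12))/5 = 4 - (38 - 5)/5 = 4 - 33/5 = -13/5 ≈ -2.6000)
(Z - x) + m = (-13/5 - 1*5743) - 49732 = (-13/5 - 5743) - 49732 = -28728/5 - 49732 = -277388/5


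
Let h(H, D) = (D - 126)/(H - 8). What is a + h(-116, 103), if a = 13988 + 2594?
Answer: 2056191/124 ≈ 16582.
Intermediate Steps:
h(H, D) = (-126 + D)/(-8 + H)
a = 16582
a + h(-116, 103) = 16582 + (-126 + 103)/(-8 - 116) = 16582 - 23/(-124) = 16582 - 1/124*(-23) = 16582 + 23/124 = 2056191/124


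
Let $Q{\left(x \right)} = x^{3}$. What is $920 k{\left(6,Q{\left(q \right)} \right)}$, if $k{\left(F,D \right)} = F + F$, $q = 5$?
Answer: $11040$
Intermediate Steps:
$k{\left(F,D \right)} = 2 F$
$920 k{\left(6,Q{\left(q \right)} \right)} = 920 \cdot 2 \cdot 6 = 920 \cdot 12 = 11040$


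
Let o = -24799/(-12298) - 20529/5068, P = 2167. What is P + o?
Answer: 67467114889/31163132 ≈ 2165.0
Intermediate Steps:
o = -63392155/31163132 (o = -24799*(-1/12298) - 20529*1/5068 = 24799/12298 - 20529/5068 = -63392155/31163132 ≈ -2.0342)
P + o = 2167 - 63392155/31163132 = 67467114889/31163132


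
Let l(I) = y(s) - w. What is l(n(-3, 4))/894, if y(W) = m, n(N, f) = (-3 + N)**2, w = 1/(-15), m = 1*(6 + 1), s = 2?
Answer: 53/6705 ≈ 0.0079045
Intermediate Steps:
m = 7 (m = 1*7 = 7)
w = -1/15 ≈ -0.066667
y(W) = 7
l(I) = 106/15 (l(I) = 7 - 1*(-1/15) = 7 + 1/15 = 106/15)
l(n(-3, 4))/894 = (106/15)/894 = (106/15)*(1/894) = 53/6705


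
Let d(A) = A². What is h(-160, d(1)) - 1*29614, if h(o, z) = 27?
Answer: -29587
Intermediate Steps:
h(-160, d(1)) - 1*29614 = 27 - 1*29614 = 27 - 29614 = -29587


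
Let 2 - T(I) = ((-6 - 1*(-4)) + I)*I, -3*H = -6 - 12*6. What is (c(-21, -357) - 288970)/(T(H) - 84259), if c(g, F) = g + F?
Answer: 289348/84881 ≈ 3.4089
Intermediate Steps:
H = 26 (H = -(-6 - 12*6)/3 = -(-6 - 72)/3 = -⅓*(-78) = 26)
c(g, F) = F + g
T(I) = 2 - I*(-2 + I) (T(I) = 2 - ((-6 - 1*(-4)) + I)*I = 2 - ((-6 + 4) + I)*I = 2 - (-2 + I)*I = 2 - I*(-2 + I))
(c(-21, -357) - 288970)/(T(H) - 84259) = ((-357 - 21) - 288970)/((2 - 1*26² + 2*26) - 84259) = (-378 - 288970)/((2 - 1*676 + 52) - 84259) = -289348/((2 - 676 + 52) - 84259) = -289348/(-622 - 84259) = -289348/(-84881) = -289348*(-1/84881) = 289348/84881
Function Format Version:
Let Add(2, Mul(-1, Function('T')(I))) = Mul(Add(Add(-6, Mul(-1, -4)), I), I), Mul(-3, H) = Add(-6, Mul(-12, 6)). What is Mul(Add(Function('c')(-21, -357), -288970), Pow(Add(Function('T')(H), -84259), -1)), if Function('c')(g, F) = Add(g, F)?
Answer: Rational(289348, 84881) ≈ 3.4089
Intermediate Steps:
H = 26 (H = Mul(Rational(-1, 3), Add(-6, Mul(-12, 6))) = Mul(Rational(-1, 3), Add(-6, -72)) = Mul(Rational(-1, 3), -78) = 26)
Function('c')(g, F) = Add(F, g)
Function('T')(I) = Add(2, Mul(-1, I, Add(-2, I))) (Function('T')(I) = Add(2, Mul(-1, Mul(Add(Add(-6, Mul(-1, -4)), I), I))) = Add(2, Mul(-1, Mul(Add(Add(-6, 4), I), I))) = Add(2, Mul(-1, Mul(Add(-2, I), I))) = Add(2, Mul(-1, Mul(I, Add(-2, I)))) = Add(2, Mul(-1, I, Add(-2, I))))
Mul(Add(Function('c')(-21, -357), -288970), Pow(Add(Function('T')(H), -84259), -1)) = Mul(Add(Add(-357, -21), -288970), Pow(Add(Add(2, Mul(-1, Pow(26, 2)), Mul(2, 26)), -84259), -1)) = Mul(Add(-378, -288970), Pow(Add(Add(2, Mul(-1, 676), 52), -84259), -1)) = Mul(-289348, Pow(Add(Add(2, -676, 52), -84259), -1)) = Mul(-289348, Pow(Add(-622, -84259), -1)) = Mul(-289348, Pow(-84881, -1)) = Mul(-289348, Rational(-1, 84881)) = Rational(289348, 84881)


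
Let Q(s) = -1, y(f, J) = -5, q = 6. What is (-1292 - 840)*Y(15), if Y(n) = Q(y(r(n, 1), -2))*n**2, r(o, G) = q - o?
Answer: 479700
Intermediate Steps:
r(o, G) = 6 - o
Y(n) = -n**2
(-1292 - 840)*Y(15) = (-1292 - 840)*(-1*15**2) = -(-2132)*225 = -2132*(-225) = 479700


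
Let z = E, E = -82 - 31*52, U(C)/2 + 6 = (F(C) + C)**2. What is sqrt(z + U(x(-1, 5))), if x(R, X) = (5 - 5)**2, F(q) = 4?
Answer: 3*I*sqrt(186) ≈ 40.915*I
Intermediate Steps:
x(R, X) = 0 (x(R, X) = 0**2 = 0)
U(C) = -12 + 2*(4 + C)**2
E = -1694 (E = -82 - 1612 = -1694)
z = -1694
sqrt(z + U(x(-1, 5))) = sqrt(-1694 + (-12 + 2*(4 + 0)**2)) = sqrt(-1694 + (-12 + 2*4**2)) = sqrt(-1694 + (-12 + 2*16)) = sqrt(-1694 + (-12 + 32)) = sqrt(-1694 + 20) = sqrt(-1674) = 3*I*sqrt(186)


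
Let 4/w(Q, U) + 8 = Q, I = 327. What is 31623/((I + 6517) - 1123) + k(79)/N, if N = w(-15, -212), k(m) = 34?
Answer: -724555/3814 ≈ -189.97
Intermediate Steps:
w(Q, U) = 4/(-8 + Q)
N = -4/23 (N = 4/(-8 - 15) = 4/(-23) = 4*(-1/23) = -4/23 ≈ -0.17391)
31623/((I + 6517) - 1123) + k(79)/N = 31623/((327 + 6517) - 1123) + 34/(-4/23) = 31623/(6844 - 1123) + 34*(-23/4) = 31623/5721 - 391/2 = 31623*(1/5721) - 391/2 = 10541/1907 - 391/2 = -724555/3814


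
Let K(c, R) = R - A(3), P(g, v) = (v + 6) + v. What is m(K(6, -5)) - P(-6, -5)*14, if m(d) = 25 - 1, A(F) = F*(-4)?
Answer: 80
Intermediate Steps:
A(F) = -4*F
P(g, v) = 6 + 2*v (P(g, v) = (6 + v) + v = 6 + 2*v)
K(c, R) = 12 + R (K(c, R) = R - (-4)*3 = R - 1*(-12) = R + 12 = 12 + R)
m(d) = 24
m(K(6, -5)) - P(-6, -5)*14 = 24 - (6 + 2*(-5))*14 = 24 - (6 - 10)*14 = 24 - (-4)*14 = 24 - 1*(-56) = 24 + 56 = 80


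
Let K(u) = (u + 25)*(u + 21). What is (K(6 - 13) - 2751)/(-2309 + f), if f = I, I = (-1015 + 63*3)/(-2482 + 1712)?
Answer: 45815/42312 ≈ 1.0828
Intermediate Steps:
I = 59/55 (I = (-1015 + 189)/(-770) = -826*(-1/770) = 59/55 ≈ 1.0727)
f = 59/55 ≈ 1.0727
K(u) = (21 + u)*(25 + u) (K(u) = (25 + u)*(21 + u) = (21 + u)*(25 + u))
(K(6 - 13) - 2751)/(-2309 + f) = ((525 + (6 - 13)² + 46*(6 - 13)) - 2751)/(-2309 + 59/55) = ((525 + (-7)² + 46*(-7)) - 2751)/(-126936/55) = ((525 + 49 - 322) - 2751)*(-55/126936) = (252 - 2751)*(-55/126936) = -2499*(-55/126936) = 45815/42312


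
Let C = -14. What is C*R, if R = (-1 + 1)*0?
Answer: 0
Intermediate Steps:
R = 0 (R = 0*0 = 0)
C*R = -14*0 = 0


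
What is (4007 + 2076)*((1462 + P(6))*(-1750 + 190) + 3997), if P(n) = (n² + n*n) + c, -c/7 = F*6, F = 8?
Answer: -11344083289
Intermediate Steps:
c = -336 (c = -56*6 = -7*48 = -336)
P(n) = -336 + 2*n² (P(n) = (n² + n*n) - 336 = (n² + n²) - 336 = 2*n² - 336 = -336 + 2*n²)
(4007 + 2076)*((1462 + P(6))*(-1750 + 190) + 3997) = (4007 + 2076)*((1462 + (-336 + 2*6²))*(-1750 + 190) + 3997) = 6083*((1462 + (-336 + 2*36))*(-1560) + 3997) = 6083*((1462 + (-336 + 72))*(-1560) + 3997) = 6083*((1462 - 264)*(-1560) + 3997) = 6083*(1198*(-1560) + 3997) = 6083*(-1868880 + 3997) = 6083*(-1864883) = -11344083289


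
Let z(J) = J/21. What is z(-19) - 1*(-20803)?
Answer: 436844/21 ≈ 20802.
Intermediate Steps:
z(J) = J/21 (z(J) = J*(1/21) = J/21)
z(-19) - 1*(-20803) = (1/21)*(-19) - 1*(-20803) = -19/21 + 20803 = 436844/21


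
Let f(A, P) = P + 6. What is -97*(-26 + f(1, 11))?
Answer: 873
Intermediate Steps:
f(A, P) = 6 + P
-97*(-26 + f(1, 11)) = -97*(-26 + (6 + 11)) = -97*(-26 + 17) = -97*(-9) = 873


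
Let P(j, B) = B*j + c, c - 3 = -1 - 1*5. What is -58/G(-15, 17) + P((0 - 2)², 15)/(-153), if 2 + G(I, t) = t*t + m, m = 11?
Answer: -4310/7599 ≈ -0.56718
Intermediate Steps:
c = -3 (c = 3 + (-1 - 1*5) = 3 + (-1 - 5) = 3 - 6 = -3)
G(I, t) = 9 + t² (G(I, t) = -2 + (t*t + 11) = -2 + (t² + 11) = -2 + (11 + t²) = 9 + t²)
P(j, B) = -3 + B*j (P(j, B) = B*j - 3 = -3 + B*j)
-58/G(-15, 17) + P((0 - 2)², 15)/(-153) = -58/(9 + 17²) + (-3 + 15*(0 - 2)²)/(-153) = -58/(9 + 289) + (-3 + 15*(-2)²)*(-1/153) = -58/298 + (-3 + 15*4)*(-1/153) = -58*1/298 + (-3 + 60)*(-1/153) = -29/149 + 57*(-1/153) = -29/149 - 19/51 = -4310/7599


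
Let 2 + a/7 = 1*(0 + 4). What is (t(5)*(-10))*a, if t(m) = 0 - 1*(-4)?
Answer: -560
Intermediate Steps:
t(m) = 4 (t(m) = 0 + 4 = 4)
a = 14 (a = -14 + 7*(1*(0 + 4)) = -14 + 7*(1*4) = -14 + 7*4 = -14 + 28 = 14)
(t(5)*(-10))*a = (4*(-10))*14 = -40*14 = -560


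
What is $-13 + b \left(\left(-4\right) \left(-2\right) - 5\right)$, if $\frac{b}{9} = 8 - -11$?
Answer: $500$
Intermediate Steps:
$b = 171$ ($b = 9 \left(8 - -11\right) = 9 \left(8 + 11\right) = 9 \cdot 19 = 171$)
$-13 + b \left(\left(-4\right) \left(-2\right) - 5\right) = -13 + 171 \left(\left(-4\right) \left(-2\right) - 5\right) = -13 + 171 \left(8 - 5\right) = -13 + 171 \cdot 3 = -13 + 513 = 500$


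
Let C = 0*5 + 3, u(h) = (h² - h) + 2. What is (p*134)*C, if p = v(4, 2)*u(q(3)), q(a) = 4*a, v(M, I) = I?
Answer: 107736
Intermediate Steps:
u(h) = 2 + h² - h
C = 3 (C = 0 + 3 = 3)
p = 268 (p = 2*(2 + (4*3)² - 4*3) = 2*(2 + 12² - 1*12) = 2*(2 + 144 - 12) = 2*134 = 268)
(p*134)*C = (268*134)*3 = 35912*3 = 107736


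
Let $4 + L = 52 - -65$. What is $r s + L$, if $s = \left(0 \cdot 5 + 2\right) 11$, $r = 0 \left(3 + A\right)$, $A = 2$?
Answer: $113$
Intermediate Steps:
$r = 0$ ($r = 0 \left(3 + 2\right) = 0 \cdot 5 = 0$)
$s = 22$ ($s = \left(0 + 2\right) 11 = 2 \cdot 11 = 22$)
$L = 113$ ($L = -4 + \left(52 - -65\right) = -4 + \left(52 + 65\right) = -4 + 117 = 113$)
$r s + L = 0 \cdot 22 + 113 = 0 + 113 = 113$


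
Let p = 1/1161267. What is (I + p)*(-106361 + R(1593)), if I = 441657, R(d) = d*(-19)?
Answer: -70074000828355760/1161267 ≈ -6.0343e+10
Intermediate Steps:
R(d) = -19*d
p = 1/1161267 ≈ 8.6113e-7
(I + p)*(-106361 + R(1593)) = (441657 + 1/1161267)*(-106361 - 19*1593) = 512881699420*(-106361 - 30267)/1161267 = (512881699420/1161267)*(-136628) = -70074000828355760/1161267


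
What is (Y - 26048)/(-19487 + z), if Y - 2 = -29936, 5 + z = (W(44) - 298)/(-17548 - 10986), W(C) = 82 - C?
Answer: 399347597/139046117 ≈ 2.8721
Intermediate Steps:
z = -71205/14267 (z = -5 + ((82 - 1*44) - 298)/(-17548 - 10986) = -5 + ((82 - 44) - 298)/(-28534) = -5 + (38 - 298)*(-1/28534) = -5 - 260*(-1/28534) = -5 + 130/14267 = -71205/14267 ≈ -4.9909)
Y = -29934 (Y = 2 - 29936 = -29934)
(Y - 26048)/(-19487 + z) = (-29934 - 26048)/(-19487 - 71205/14267) = -55982/(-278092234/14267) = -55982*(-14267/278092234) = 399347597/139046117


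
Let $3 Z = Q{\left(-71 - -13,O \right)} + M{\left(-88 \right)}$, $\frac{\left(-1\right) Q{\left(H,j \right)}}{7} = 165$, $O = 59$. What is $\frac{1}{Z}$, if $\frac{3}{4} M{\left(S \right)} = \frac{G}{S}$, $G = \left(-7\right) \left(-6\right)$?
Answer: $- \frac{33}{12712} \approx -0.002596$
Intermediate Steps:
$G = 42$
$M{\left(S \right)} = \frac{56}{S}$ ($M{\left(S \right)} = \frac{4 \frac{42}{S}}{3} = \frac{56}{S}$)
$Q{\left(H,j \right)} = -1155$ ($Q{\left(H,j \right)} = \left(-7\right) 165 = -1155$)
$Z = - \frac{12712}{33}$ ($Z = \frac{-1155 + \frac{56}{-88}}{3} = \frac{-1155 + 56 \left(- \frac{1}{88}\right)}{3} = \frac{-1155 - \frac{7}{11}}{3} = \frac{1}{3} \left(- \frac{12712}{11}\right) = - \frac{12712}{33} \approx -385.21$)
$\frac{1}{Z} = \frac{1}{- \frac{12712}{33}} = - \frac{33}{12712}$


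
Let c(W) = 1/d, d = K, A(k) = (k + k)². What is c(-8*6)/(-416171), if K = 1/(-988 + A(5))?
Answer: 888/416171 ≈ 0.0021337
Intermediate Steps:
A(k) = 4*k² (A(k) = (2*k)² = 4*k²)
K = -1/888 (K = 1/(-988 + 4*5²) = 1/(-988 + 4*25) = 1/(-988 + 100) = 1/(-888) = -1/888 ≈ -0.0011261)
d = -1/888 ≈ -0.0011261
c(W) = -888 (c(W) = 1/(-1/888) = -888)
c(-8*6)/(-416171) = -888/(-416171) = -888*(-1/416171) = 888/416171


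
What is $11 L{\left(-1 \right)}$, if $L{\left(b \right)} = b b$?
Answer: $11$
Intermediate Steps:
$L{\left(b \right)} = b^{2}$
$11 L{\left(-1 \right)} = 11 \left(-1\right)^{2} = 11 \cdot 1 = 11$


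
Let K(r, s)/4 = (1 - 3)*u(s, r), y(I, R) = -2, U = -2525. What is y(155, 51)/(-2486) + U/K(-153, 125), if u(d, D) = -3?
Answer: -3138551/29832 ≈ -105.21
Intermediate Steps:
K(r, s) = 24 (K(r, s) = 4*((1 - 3)*(-3)) = 4*(-2*(-3)) = 4*6 = 24)
y(155, 51)/(-2486) + U/K(-153, 125) = -2/(-2486) - 2525/24 = -2*(-1/2486) - 2525*1/24 = 1/1243 - 2525/24 = -3138551/29832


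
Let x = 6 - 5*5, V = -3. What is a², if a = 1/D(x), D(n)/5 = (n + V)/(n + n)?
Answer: 361/3025 ≈ 0.11934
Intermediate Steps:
x = -19 (x = 6 - 25 = -19)
D(n) = 5*(-3 + n)/(2*n) (D(n) = 5*((n - 3)/(n + n)) = 5*((-3 + n)/((2*n))) = 5*((-3 + n)*(1/(2*n))) = 5*((-3 + n)/(2*n)) = 5*(-3 + n)/(2*n))
a = 19/55 (a = 1/((5/2)*(-3 - 19)/(-19)) = 1/((5/2)*(-1/19)*(-22)) = 1/(55/19) = 19/55 ≈ 0.34545)
a² = (19/55)² = 361/3025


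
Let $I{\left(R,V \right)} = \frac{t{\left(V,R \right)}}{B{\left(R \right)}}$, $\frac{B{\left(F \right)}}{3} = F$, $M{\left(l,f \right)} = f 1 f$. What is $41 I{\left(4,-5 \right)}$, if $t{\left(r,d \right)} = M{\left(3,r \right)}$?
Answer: $\frac{1025}{12} \approx 85.417$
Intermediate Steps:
$M{\left(l,f \right)} = f^{2}$ ($M{\left(l,f \right)} = f f = f^{2}$)
$t{\left(r,d \right)} = r^{2}$
$B{\left(F \right)} = 3 F$
$I{\left(R,V \right)} = \frac{V^{2}}{3 R}$
$41 I{\left(4,-5 \right)} = 41 \frac{\left(-5\right)^{2}}{3 \cdot 4} = 41 \cdot \frac{1}{3} \cdot \frac{1}{4} \cdot 25 = 41 \cdot \frac{25}{12} = \frac{1025}{12}$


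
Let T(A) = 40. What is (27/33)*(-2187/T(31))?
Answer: -19683/440 ≈ -44.734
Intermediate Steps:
(27/33)*(-2187/T(31)) = (27/33)*(-2187/40) = (27*(1/33))*(-2187*1/40) = (9/11)*(-2187/40) = -19683/440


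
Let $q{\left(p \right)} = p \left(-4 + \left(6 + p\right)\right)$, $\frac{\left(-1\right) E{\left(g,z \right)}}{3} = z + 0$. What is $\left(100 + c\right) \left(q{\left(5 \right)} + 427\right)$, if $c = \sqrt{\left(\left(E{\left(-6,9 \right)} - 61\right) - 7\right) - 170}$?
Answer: $46200 + 462 i \sqrt{265} \approx 46200.0 + 7520.8 i$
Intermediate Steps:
$E{\left(g,z \right)} = - 3 z$ ($E{\left(g,z \right)} = - 3 \left(z + 0\right) = - 3 z$)
$q{\left(p \right)} = p \left(2 + p\right)$
$c = i \sqrt{265}$ ($c = \sqrt{\left(\left(\left(-3\right) 9 - 61\right) - 7\right) - 170} = \sqrt{\left(\left(-27 - 61\right) - 7\right) - 170} = \sqrt{\left(-88 - 7\right) - 170} = \sqrt{-95 - 170} = \sqrt{-265} = i \sqrt{265} \approx 16.279 i$)
$\left(100 + c\right) \left(q{\left(5 \right)} + 427\right) = \left(100 + i \sqrt{265}\right) \left(5 \left(2 + 5\right) + 427\right) = \left(100 + i \sqrt{265}\right) \left(5 \cdot 7 + 427\right) = \left(100 + i \sqrt{265}\right) \left(35 + 427\right) = \left(100 + i \sqrt{265}\right) 462 = 46200 + 462 i \sqrt{265}$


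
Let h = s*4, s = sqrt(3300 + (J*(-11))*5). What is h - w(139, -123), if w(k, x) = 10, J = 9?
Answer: -10 + 4*sqrt(2805) ≈ 201.85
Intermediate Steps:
s = sqrt(2805) (s = sqrt(3300 + (9*(-11))*5) = sqrt(3300 - 99*5) = sqrt(3300 - 495) = sqrt(2805) ≈ 52.962)
h = 4*sqrt(2805) (h = sqrt(2805)*4 = 4*sqrt(2805) ≈ 211.85)
h - w(139, -123) = 4*sqrt(2805) - 1*10 = 4*sqrt(2805) - 10 = -10 + 4*sqrt(2805)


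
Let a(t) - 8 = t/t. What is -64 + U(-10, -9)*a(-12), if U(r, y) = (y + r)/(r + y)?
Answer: -55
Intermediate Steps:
a(t) = 9 (a(t) = 8 + t/t = 8 + 1 = 9)
U(r, y) = 1 (U(r, y) = (r + y)/(r + y) = 1)
-64 + U(-10, -9)*a(-12) = -64 + 1*9 = -64 + 9 = -55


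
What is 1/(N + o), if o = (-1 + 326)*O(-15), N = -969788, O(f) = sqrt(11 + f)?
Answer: -242447/235122296861 - 325*I/470244593722 ≈ -1.0312e-6 - 6.9113e-10*I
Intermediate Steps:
o = 650*I (o = (-1 + 326)*sqrt(11 - 15) = 325*sqrt(-4) = 325*(2*I) = 650*I ≈ 650.0*I)
1/(N + o) = 1/(-969788 + 650*I) = (-969788 - 650*I)/940489187444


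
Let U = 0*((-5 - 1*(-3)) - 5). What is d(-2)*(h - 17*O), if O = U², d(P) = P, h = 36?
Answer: -72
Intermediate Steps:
U = 0 (U = 0*((-5 + 3) - 5) = 0*(-2 - 5) = 0*(-7) = 0)
O = 0 (O = 0² = 0)
d(-2)*(h - 17*O) = -2*(36 - 17*0) = -2*(36 + 0) = -2*36 = -72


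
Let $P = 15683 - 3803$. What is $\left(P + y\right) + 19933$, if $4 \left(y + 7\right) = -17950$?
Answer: $\frac{54637}{2} \approx 27319.0$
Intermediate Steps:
$y = - \frac{8989}{2}$ ($y = -7 + \frac{1}{4} \left(-17950\right) = -7 - \frac{8975}{2} = - \frac{8989}{2} \approx -4494.5$)
$P = 11880$ ($P = 15683 - 3803 = 11880$)
$\left(P + y\right) + 19933 = \left(11880 - \frac{8989}{2}\right) + 19933 = \frac{14771}{2} + 19933 = \frac{54637}{2}$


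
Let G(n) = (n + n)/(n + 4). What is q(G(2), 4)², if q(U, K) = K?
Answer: 16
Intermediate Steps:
G(n) = 2*n/(4 + n) (G(n) = (2*n)/(4 + n) = 2*n/(4 + n))
q(G(2), 4)² = 4² = 16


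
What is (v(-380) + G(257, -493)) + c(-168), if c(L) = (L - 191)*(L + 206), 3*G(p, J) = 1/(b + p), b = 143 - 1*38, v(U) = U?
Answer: -15227891/1086 ≈ -14022.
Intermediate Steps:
b = 105 (b = 143 - 38 = 105)
G(p, J) = 1/(3*(105 + p))
c(L) = (-191 + L)*(206 + L)
(v(-380) + G(257, -493)) + c(-168) = (-380 + 1/(3*(105 + 257))) + (-39346 + (-168)**2 + 15*(-168)) = (-380 + (1/3)/362) + (-39346 + 28224 - 2520) = (-380 + (1/3)*(1/362)) - 13642 = (-380 + 1/1086) - 13642 = -412679/1086 - 13642 = -15227891/1086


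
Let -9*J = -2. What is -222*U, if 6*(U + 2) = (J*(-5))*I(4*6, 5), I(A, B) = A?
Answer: 4292/3 ≈ 1430.7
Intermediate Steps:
J = 2/9 (J = -1/9*(-2) = 2/9 ≈ 0.22222)
U = -58/9 (U = -2 + (((2/9)*(-5))*(4*6))/6 = -2 + (-10/9*24)/6 = -2 + (1/6)*(-80/3) = -2 - 40/9 = -58/9 ≈ -6.4444)
-222*U = -222*(-58/9) = 4292/3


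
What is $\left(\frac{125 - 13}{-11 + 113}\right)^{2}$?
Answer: $\frac{3136}{2601} \approx 1.2057$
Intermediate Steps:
$\left(\frac{125 - 13}{-11 + 113}\right)^{2} = \left(\frac{112}{102}\right)^{2} = \left(112 \cdot \frac{1}{102}\right)^{2} = \left(\frac{56}{51}\right)^{2} = \frac{3136}{2601}$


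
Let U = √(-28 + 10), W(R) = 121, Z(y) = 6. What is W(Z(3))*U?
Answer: 363*I*√2 ≈ 513.36*I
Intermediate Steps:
U = 3*I*√2 (U = √(-18) = 3*I*√2 ≈ 4.2426*I)
W(Z(3))*U = 121*(3*I*√2) = 363*I*√2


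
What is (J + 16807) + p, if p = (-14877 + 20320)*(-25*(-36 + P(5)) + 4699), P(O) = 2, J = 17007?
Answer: 30237021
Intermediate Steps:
p = 30203207 (p = (-14877 + 20320)*(-25*(-36 + 2) + 4699) = 5443*(-25*(-34) + 4699) = 5443*(850 + 4699) = 5443*5549 = 30203207)
(J + 16807) + p = (17007 + 16807) + 30203207 = 33814 + 30203207 = 30237021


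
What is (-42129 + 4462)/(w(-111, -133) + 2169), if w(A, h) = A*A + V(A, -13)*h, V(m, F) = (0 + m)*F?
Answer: 5381/25347 ≈ 0.21229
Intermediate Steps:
V(m, F) = F*m (V(m, F) = m*F = F*m)
w(A, h) = A² - 13*A*h (w(A, h) = A*A + (-13*A)*h = A² - 13*A*h)
(-42129 + 4462)/(w(-111, -133) + 2169) = (-42129 + 4462)/(-111*(-111 - 13*(-133)) + 2169) = -37667/(-111*(-111 + 1729) + 2169) = -37667/(-111*1618 + 2169) = -37667/(-179598 + 2169) = -37667/(-177429) = -37667*(-1/177429) = 5381/25347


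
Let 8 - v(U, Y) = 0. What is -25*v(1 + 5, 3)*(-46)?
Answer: 9200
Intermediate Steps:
v(U, Y) = 8 (v(U, Y) = 8 - 1*0 = 8 + 0 = 8)
-25*v(1 + 5, 3)*(-46) = -25*8*(-46) = -200*(-46) = 9200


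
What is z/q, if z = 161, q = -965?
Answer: -161/965 ≈ -0.16684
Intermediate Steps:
z/q = 161/(-965) = 161*(-1/965) = -161/965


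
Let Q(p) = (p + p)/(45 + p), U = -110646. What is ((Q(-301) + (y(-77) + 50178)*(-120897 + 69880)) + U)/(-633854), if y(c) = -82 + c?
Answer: 326647035731/81133312 ≈ 4026.1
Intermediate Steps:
Q(p) = 2*p/(45 + p) (Q(p) = (2*p)/(45 + p) = 2*p/(45 + p))
((Q(-301) + (y(-77) + 50178)*(-120897 + 69880)) + U)/(-633854) = ((2*(-301)/(45 - 301) + ((-82 - 77) + 50178)*(-120897 + 69880)) - 110646)/(-633854) = ((2*(-301)/(-256) + (-159 + 50178)*(-51017)) - 110646)*(-1/633854) = ((2*(-301)*(-1/256) + 50019*(-51017)) - 110646)*(-1/633854) = ((301/128 - 2551819323) - 110646)*(-1/633854) = (-326632873043/128 - 110646)*(-1/633854) = -326647035731/128*(-1/633854) = 326647035731/81133312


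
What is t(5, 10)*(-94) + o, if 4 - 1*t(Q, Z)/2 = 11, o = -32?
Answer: 1284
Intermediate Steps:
t(Q, Z) = -14 (t(Q, Z) = 8 - 2*11 = 8 - 22 = -14)
t(5, 10)*(-94) + o = -14*(-94) - 32 = 1316 - 32 = 1284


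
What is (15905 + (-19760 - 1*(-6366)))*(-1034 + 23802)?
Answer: 57170448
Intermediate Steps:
(15905 + (-19760 - 1*(-6366)))*(-1034 + 23802) = (15905 + (-19760 + 6366))*22768 = (15905 - 13394)*22768 = 2511*22768 = 57170448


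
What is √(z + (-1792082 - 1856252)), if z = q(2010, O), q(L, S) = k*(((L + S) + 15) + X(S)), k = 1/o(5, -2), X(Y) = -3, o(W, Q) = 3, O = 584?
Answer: 2*I*√8206797/3 ≈ 1909.8*I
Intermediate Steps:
k = ⅓ (k = 1/3 = ⅓ ≈ 0.33333)
q(L, S) = 4 + L/3 + S/3 (q(L, S) = (((L + S) + 15) - 3)/3 = ((15 + L + S) - 3)/3 = (12 + L + S)/3 = 4 + L/3 + S/3)
z = 2606/3 (z = 4 + (⅓)*2010 + (⅓)*584 = 4 + 670 + 584/3 = 2606/3 ≈ 868.67)
√(z + (-1792082 - 1856252)) = √(2606/3 + (-1792082 - 1856252)) = √(2606/3 - 3648334) = √(-10942396/3) = 2*I*√8206797/3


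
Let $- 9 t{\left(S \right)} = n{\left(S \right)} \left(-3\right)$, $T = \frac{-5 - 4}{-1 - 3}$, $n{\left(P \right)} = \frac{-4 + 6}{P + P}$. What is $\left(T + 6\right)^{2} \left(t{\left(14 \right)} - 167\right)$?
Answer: $- \frac{2545719}{224} \approx -11365.0$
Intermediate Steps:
$n{\left(P \right)} = \frac{1}{P}$ ($n{\left(P \right)} = \frac{2}{2 P} = 2 \frac{1}{2 P} = \frac{1}{P}$)
$T = \frac{9}{4}$ ($T = - \frac{9}{-4} = \left(-9\right) \left(- \frac{1}{4}\right) = \frac{9}{4} \approx 2.25$)
$t{\left(S \right)} = \frac{1}{3 S}$ ($t{\left(S \right)} = - \frac{\frac{1}{S} \left(-3\right)}{9} = - \frac{\left(-3\right) \frac{1}{S}}{9} = \frac{1}{3 S}$)
$\left(T + 6\right)^{2} \left(t{\left(14 \right)} - 167\right) = \left(\frac{9}{4} + 6\right)^{2} \left(\frac{1}{3 \cdot 14} - 167\right) = \left(\frac{33}{4}\right)^{2} \left(\frac{1}{3} \cdot \frac{1}{14} - 167\right) = \frac{1089 \left(\frac{1}{42} - 167\right)}{16} = \frac{1089}{16} \left(- \frac{7013}{42}\right) = - \frac{2545719}{224}$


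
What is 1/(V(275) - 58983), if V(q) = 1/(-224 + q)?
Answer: -51/3008132 ≈ -1.6954e-5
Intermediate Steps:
1/(V(275) - 58983) = 1/(1/(-224 + 275) - 58983) = 1/(1/51 - 58983) = 1/(-3008132/51) = -51/3008132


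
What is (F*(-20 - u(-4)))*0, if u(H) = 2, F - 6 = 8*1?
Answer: 0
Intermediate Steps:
F = 14 (F = 6 + 8*1 = 6 + 8 = 14)
(F*(-20 - u(-4)))*0 = (14*(-20 - 1*2))*0 = (14*(-20 - 2))*0 = (14*(-22))*0 = -308*0 = 0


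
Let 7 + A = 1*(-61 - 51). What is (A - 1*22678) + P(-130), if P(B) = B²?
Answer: -5897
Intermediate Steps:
A = -119 (A = -7 + 1*(-61 - 51) = -7 + 1*(-112) = -7 - 112 = -119)
(A - 1*22678) + P(-130) = (-119 - 1*22678) + (-130)² = (-119 - 22678) + 16900 = -22797 + 16900 = -5897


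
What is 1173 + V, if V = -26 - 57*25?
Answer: -278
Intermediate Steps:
V = -1451 (V = -26 - 1425 = -1451)
1173 + V = 1173 - 1451 = -278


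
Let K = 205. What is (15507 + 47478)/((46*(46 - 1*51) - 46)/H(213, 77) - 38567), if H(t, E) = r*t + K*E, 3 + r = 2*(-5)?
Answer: -204953190/125497087 ≈ -1.6331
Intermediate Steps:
r = -13 (r = -3 + 2*(-5) = -3 - 10 = -13)
H(t, E) = -13*t + 205*E
(15507 + 47478)/((46*(46 - 1*51) - 46)/H(213, 77) - 38567) = (15507 + 47478)/((46*(46 - 1*51) - 46)/(-13*213 + 205*77) - 38567) = 62985/((46*(46 - 51) - 46)/(-2769 + 15785) - 38567) = 62985/((46*(-5) - 46)/13016 - 38567) = 62985/((-230 - 46)*(1/13016) - 38567) = 62985/(-276*1/13016 - 38567) = 62985/(-69/3254 - 38567) = 62985/(-125497087/3254) = 62985*(-3254/125497087) = -204953190/125497087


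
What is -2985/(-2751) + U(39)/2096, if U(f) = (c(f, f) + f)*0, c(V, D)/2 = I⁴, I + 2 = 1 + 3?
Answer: 995/917 ≈ 1.0851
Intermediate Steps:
I = 2 (I = -2 + (1 + 3) = -2 + 4 = 2)
c(V, D) = 32 (c(V, D) = 2*2⁴ = 2*16 = 32)
U(f) = 0 (U(f) = (32 + f)*0 = 0)
-2985/(-2751) + U(39)/2096 = -2985/(-2751) + 0/2096 = -2985*(-1/2751) + 0*(1/2096) = 995/917 + 0 = 995/917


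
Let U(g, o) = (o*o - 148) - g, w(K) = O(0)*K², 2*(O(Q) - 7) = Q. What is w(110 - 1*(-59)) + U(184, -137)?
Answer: 218364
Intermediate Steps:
O(Q) = 7 + Q/2
w(K) = 7*K² (w(K) = (7 + (½)*0)*K² = (7 + 0)*K² = 7*K²)
U(g, o) = -148 + o² - g (U(g, o) = (o² - 148) - g = (-148 + o²) - g = -148 + o² - g)
w(110 - 1*(-59)) + U(184, -137) = 7*(110 - 1*(-59))² + (-148 + (-137)² - 1*184) = 7*(110 + 59)² + (-148 + 18769 - 184) = 7*169² + 18437 = 7*28561 + 18437 = 199927 + 18437 = 218364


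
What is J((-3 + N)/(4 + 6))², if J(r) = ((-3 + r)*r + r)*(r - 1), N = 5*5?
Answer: 4356/15625 ≈ 0.27878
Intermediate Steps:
N = 25
J(r) = (-1 + r)*(r + r*(-3 + r)) (J(r) = (r*(-3 + r) + r)*(-1 + r) = (r + r*(-3 + r))*(-1 + r) = (-1 + r)*(r + r*(-3 + r)))
J((-3 + N)/(4 + 6))² = (((-3 + 25)/(4 + 6))*(2 + ((-3 + 25)/(4 + 6))² - 3*(-3 + 25)/(4 + 6)))² = ((22/10)*(2 + (22/10)² - 66/10))² = ((22*(⅒))*(2 + (22*(⅒))² - 66/10))² = (11*(2 + (11/5)² - 3*11/5)/5)² = (11*(2 + 121/25 - 33/5)/5)² = ((11/5)*(6/25))² = (66/125)² = 4356/15625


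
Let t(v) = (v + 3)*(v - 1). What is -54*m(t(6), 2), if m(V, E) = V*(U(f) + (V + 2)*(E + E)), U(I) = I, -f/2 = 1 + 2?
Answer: -442260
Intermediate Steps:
t(v) = (-1 + v)*(3 + v) (t(v) = (3 + v)*(-1 + v) = (-1 + v)*(3 + v))
f = -6 (f = -2*(1 + 2) = -2*3 = -6)
m(V, E) = V*(-6 + 2*E*(2 + V)) (m(V, E) = V*(-6 + (V + 2)*(E + E)) = V*(-6 + (2 + V)*(2*E)) = V*(-6 + 2*E*(2 + V)))
-54*m(t(6), 2) = -108*(-3 + 6**2 + 2*6)*(-3 + 2*2 + 2*(-3 + 6**2 + 2*6)) = -108*(-3 + 36 + 12)*(-3 + 4 + 2*(-3 + 36 + 12)) = -108*45*(-3 + 4 + 2*45) = -108*45*(-3 + 4 + 90) = -108*45*91 = -54*8190 = -442260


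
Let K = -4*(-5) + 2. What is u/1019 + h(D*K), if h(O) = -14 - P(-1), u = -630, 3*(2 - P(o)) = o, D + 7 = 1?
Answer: -51821/3057 ≈ -16.952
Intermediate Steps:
D = -6 (D = -7 + 1 = -6)
P(o) = 2 - o/3
K = 22 (K = 20 + 2 = 22)
h(O) = -49/3 (h(O) = -14 - (2 - ⅓*(-1)) = -14 - (2 + ⅓) = -14 - 1*7/3 = -14 - 7/3 = -49/3)
u/1019 + h(D*K) = -630/1019 - 49/3 = -51821/3057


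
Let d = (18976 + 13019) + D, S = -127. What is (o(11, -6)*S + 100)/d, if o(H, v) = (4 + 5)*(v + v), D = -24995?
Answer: 1727/875 ≈ 1.9737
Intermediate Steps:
d = 7000 (d = (18976 + 13019) - 24995 = 31995 - 24995 = 7000)
o(H, v) = 18*v (o(H, v) = 9*(2*v) = 18*v)
(o(11, -6)*S + 100)/d = ((18*(-6))*(-127) + 100)/7000 = (-108*(-127) + 100)*(1/7000) = (13716 + 100)*(1/7000) = 13816*(1/7000) = 1727/875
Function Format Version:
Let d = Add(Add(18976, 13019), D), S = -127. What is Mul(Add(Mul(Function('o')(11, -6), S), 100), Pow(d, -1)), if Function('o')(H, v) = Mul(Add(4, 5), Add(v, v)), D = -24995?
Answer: Rational(1727, 875) ≈ 1.9737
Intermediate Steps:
d = 7000 (d = Add(Add(18976, 13019), -24995) = Add(31995, -24995) = 7000)
Function('o')(H, v) = Mul(18, v) (Function('o')(H, v) = Mul(9, Mul(2, v)) = Mul(18, v))
Mul(Add(Mul(Function('o')(11, -6), S), 100), Pow(d, -1)) = Mul(Add(Mul(Mul(18, -6), -127), 100), Pow(7000, -1)) = Mul(Add(Mul(-108, -127), 100), Rational(1, 7000)) = Mul(Add(13716, 100), Rational(1, 7000)) = Mul(13816, Rational(1, 7000)) = Rational(1727, 875)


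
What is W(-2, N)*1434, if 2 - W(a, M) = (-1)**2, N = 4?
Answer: 1434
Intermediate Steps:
W(a, M) = 1 (W(a, M) = 2 - 1*(-1)**2 = 2 - 1*1 = 2 - 1 = 1)
W(-2, N)*1434 = 1*1434 = 1434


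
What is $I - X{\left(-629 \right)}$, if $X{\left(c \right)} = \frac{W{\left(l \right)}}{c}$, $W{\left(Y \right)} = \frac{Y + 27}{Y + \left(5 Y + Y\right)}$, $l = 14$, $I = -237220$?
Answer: $- \frac{14622715199}{61642} \approx -2.3722 \cdot 10^{5}$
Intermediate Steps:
$W{\left(Y \right)} = \frac{27 + Y}{7 Y}$ ($W{\left(Y \right)} = \frac{27 + Y}{Y + 6 Y} = \frac{27 + Y}{7 Y}$)
$X{\left(c \right)} = \frac{41}{98 c}$ ($X{\left(c \right)} = \frac{\frac{1}{7} \cdot \frac{1}{14} \left(27 + 14\right)}{c} = \frac{\frac{1}{7} \cdot \frac{1}{14} \cdot 41}{c} = \frac{41}{98 c}$)
$I - X{\left(-629 \right)} = -237220 - \frac{41}{98 \left(-629\right)} = -237220 - \frac{41}{98} \left(- \frac{1}{629}\right) = -237220 - - \frac{41}{61642} = -237220 + \frac{41}{61642} = - \frac{14622715199}{61642}$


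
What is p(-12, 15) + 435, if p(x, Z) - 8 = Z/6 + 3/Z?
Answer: 4457/10 ≈ 445.70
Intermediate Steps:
p(x, Z) = 8 + 3/Z + Z/6 (p(x, Z) = 8 + (Z/6 + 3/Z) = 8 + (3/Z + Z/6) = 8 + 3/Z + Z/6)
p(-12, 15) + 435 = (8 + 3/15 + (⅙)*15) + 435 = (8 + 3*(1/15) + 5/2) + 435 = (8 + ⅕ + 5/2) + 435 = 107/10 + 435 = 4457/10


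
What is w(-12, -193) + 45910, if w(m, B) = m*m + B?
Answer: 45861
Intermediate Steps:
w(m, B) = B + m**2 (w(m, B) = m**2 + B = B + m**2)
w(-12, -193) + 45910 = (-193 + (-12)**2) + 45910 = (-193 + 144) + 45910 = -49 + 45910 = 45861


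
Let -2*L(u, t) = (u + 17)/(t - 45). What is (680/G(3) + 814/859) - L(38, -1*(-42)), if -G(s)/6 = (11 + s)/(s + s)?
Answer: -2048887/36078 ≈ -56.790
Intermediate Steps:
L(u, t) = -(17 + u)/(2*(-45 + t)) (L(u, t) = -(u + 17)/(2*(t - 45)) = -(17 + u)/(2*(-45 + t)))
G(s) = -3*(11 + s)/s (G(s) = -6*(11 + s)/(s + s) = -6*(11 + s)/(2*s) = -6*(11 + s)*1/(2*s) = -3*(11 + s)/s)
(680/G(3) + 814/859) - L(38, -1*(-42)) = (680/(-3 - 33/3) + 814/859) - (-17 - 1*38)/(2*(-45 - 1*(-42))) = (680/(-3 - 33*⅓) + 814*(1/859)) - (-17 - 38)/(2*(-45 + 42)) = (680/(-3 - 11) + 814/859) - (-55)/(2*(-3)) = (680/(-14) + 814/859) - (-1)*(-55)/(2*3) = (680*(-1/14) + 814/859) - 1*55/6 = (-340/7 + 814/859) - 55/6 = -286362/6013 - 55/6 = -2048887/36078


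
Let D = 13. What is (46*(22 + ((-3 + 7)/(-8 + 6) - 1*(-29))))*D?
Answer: 29302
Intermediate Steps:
(46*(22 + ((-3 + 7)/(-8 + 6) - 1*(-29))))*D = (46*(22 + ((-3 + 7)/(-8 + 6) - 1*(-29))))*13 = (46*(22 + (4/(-2) + 29)))*13 = (46*(22 + (4*(-½) + 29)))*13 = (46*(22 + (-2 + 29)))*13 = (46*(22 + 27))*13 = (46*49)*13 = 2254*13 = 29302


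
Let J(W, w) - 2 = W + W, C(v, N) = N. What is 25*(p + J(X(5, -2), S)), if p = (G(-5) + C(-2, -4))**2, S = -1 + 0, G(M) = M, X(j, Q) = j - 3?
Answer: 2175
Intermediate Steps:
X(j, Q) = -3 + j
S = -1
J(W, w) = 2 + 2*W (J(W, w) = 2 + (W + W) = 2 + 2*W)
p = 81 (p = (-5 - 4)**2 = (-9)**2 = 81)
25*(p + J(X(5, -2), S)) = 25*(81 + (2 + 2*(-3 + 5))) = 25*(81 + (2 + 2*2)) = 25*(81 + (2 + 4)) = 25*(81 + 6) = 25*87 = 2175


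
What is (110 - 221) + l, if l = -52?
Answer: -163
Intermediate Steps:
(110 - 221) + l = (110 - 221) - 52 = -111 - 52 = -163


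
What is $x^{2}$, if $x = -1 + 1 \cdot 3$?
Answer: $4$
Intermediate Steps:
$x = 2$ ($x = -1 + 3 = 2$)
$x^{2} = 2^{2} = 4$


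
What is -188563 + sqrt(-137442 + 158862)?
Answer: -188563 + 6*sqrt(595) ≈ -1.8842e+5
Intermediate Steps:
-188563 + sqrt(-137442 + 158862) = -188563 + sqrt(21420) = -188563 + 6*sqrt(595)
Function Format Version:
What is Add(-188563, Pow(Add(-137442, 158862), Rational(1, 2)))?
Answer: Add(-188563, Mul(6, Pow(595, Rational(1, 2)))) ≈ -1.8842e+5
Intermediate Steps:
Add(-188563, Pow(Add(-137442, 158862), Rational(1, 2))) = Add(-188563, Pow(21420, Rational(1, 2))) = Add(-188563, Mul(6, Pow(595, Rational(1, 2))))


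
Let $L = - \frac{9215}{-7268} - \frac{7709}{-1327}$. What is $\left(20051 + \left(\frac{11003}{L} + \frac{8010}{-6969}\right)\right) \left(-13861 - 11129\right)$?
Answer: $- \frac{28535714039150035550}{52853915797} \approx -5.399 \cdot 10^{8}$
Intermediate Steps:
$L = \frac{68257317}{9644636}$ ($L = \left(-9215\right) \left(- \frac{1}{7268}\right) - - \frac{7709}{1327} = \frac{9215}{7268} + \frac{7709}{1327} = \frac{68257317}{9644636} \approx 7.0772$)
$\left(20051 + \left(\frac{11003}{L} + \frac{8010}{-6969}\right)\right) \left(-13861 - 11129\right) = \left(20051 + \left(\frac{11003}{\frac{68257317}{9644636}} + \frac{8010}{-6969}\right)\right) \left(-13861 - 11129\right) = \left(20051 + \left(11003 \cdot \frac{9644636}{68257317} + 8010 \left(- \frac{1}{6969}\right)\right)\right) \left(-24990\right) = \left(20051 + \left(\frac{106119929908}{68257317} - \frac{2670}{2323}\right)\right) \left(-24990\right) = \left(20051 + \frac{246334350139894}{158561747391}\right) \left(-24990\right) = \frac{3425655947076835}{158561747391} \left(-24990\right) = - \frac{28535714039150035550}{52853915797}$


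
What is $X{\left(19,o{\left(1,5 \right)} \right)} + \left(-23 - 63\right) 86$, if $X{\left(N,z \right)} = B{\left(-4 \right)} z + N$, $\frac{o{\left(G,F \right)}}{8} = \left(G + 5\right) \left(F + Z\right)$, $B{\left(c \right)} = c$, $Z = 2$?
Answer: $-8721$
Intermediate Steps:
$o{\left(G,F \right)} = 8 \left(2 + F\right) \left(5 + G\right)$ ($o{\left(G,F \right)} = 8 \left(G + 5\right) \left(F + 2\right) = 8 \left(5 + G\right) \left(2 + F\right) = 8 \left(2 + F\right) \left(5 + G\right)$)
$X{\left(N,z \right)} = N - 4 z$ ($X{\left(N,z \right)} = - 4 z + N = N - 4 z$)
$X{\left(19,o{\left(1,5 \right)} \right)} + \left(-23 - 63\right) 86 = \left(19 - 4 \left(80 + 16 \cdot 1 + 40 \cdot 5 + 8 \cdot 5 \cdot 1\right)\right) + \left(-23 - 63\right) 86 = \left(19 - 4 \left(80 + 16 + 200 + 40\right)\right) - 7396 = \left(19 - 1344\right) - 7396 = -1325 - 7396 = -8721$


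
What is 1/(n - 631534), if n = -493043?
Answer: -1/1124577 ≈ -8.8922e-7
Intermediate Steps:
1/(n - 631534) = 1/(-493043 - 631534) = 1/(-1124577) = -1/1124577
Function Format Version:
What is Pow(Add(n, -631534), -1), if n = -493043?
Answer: Rational(-1, 1124577) ≈ -8.8922e-7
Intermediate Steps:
Pow(Add(n, -631534), -1) = Pow(Add(-493043, -631534), -1) = Pow(-1124577, -1) = Rational(-1, 1124577)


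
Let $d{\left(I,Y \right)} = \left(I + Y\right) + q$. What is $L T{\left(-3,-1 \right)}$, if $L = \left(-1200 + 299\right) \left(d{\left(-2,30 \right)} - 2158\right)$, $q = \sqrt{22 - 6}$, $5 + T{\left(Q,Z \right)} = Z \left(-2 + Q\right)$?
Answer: $0$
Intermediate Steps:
$T{\left(Q,Z \right)} = -5 + Z \left(-2 + Q\right)$
$q = 4$ ($q = \sqrt{16} = 4$)
$d{\left(I,Y \right)} = 4 + I + Y$ ($d{\left(I,Y \right)} = \left(I + Y\right) + 4 = 4 + I + Y$)
$L = 1915526$ ($L = \left(-1200 + 299\right) \left(\left(4 - 2 + 30\right) - 2158\right) = - 901 \left(32 - 2158\right) = \left(-901\right) \left(-2126\right) = 1915526$)
$L T{\left(-3,-1 \right)} = 1915526 \left(-5 - -2 - -3\right) = 1915526 \left(-5 + 2 + 3\right) = 1915526 \cdot 0 = 0$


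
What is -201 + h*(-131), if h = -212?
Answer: 27571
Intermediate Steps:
-201 + h*(-131) = -201 - 212*(-131) = -201 + 27772 = 27571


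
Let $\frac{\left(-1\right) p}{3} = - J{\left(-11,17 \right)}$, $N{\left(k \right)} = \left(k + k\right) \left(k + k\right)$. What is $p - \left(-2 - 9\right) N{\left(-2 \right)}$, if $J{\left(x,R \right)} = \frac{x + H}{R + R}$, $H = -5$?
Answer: $\frac{2968}{17} \approx 174.59$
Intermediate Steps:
$J{\left(x,R \right)} = \frac{-5 + x}{2 R}$ ($J{\left(x,R \right)} = \frac{x - 5}{R + R} = \frac{-5 + x}{2 R}$)
$N{\left(k \right)} = 4 k^{2}$ ($N{\left(k \right)} = 2 k 2 k = 4 k^{2}$)
$p = - \frac{24}{17}$ ($p = - 3 \left(- \frac{-5 - 11}{2 \cdot 17}\right) = - 3 \left(- \frac{-16}{2 \cdot 17}\right) = - 3 \left(\left(-1\right) \left(- \frac{8}{17}\right)\right) = \left(-3\right) \frac{8}{17} = - \frac{24}{17} \approx -1.4118$)
$p - \left(-2 - 9\right) N{\left(-2 \right)} = - \frac{24}{17} - \left(-2 - 9\right) 4 \left(-2\right)^{2} = - \frac{24}{17} - - 11 \cdot 4 \cdot 4 = - \frac{24}{17} - \left(-11\right) 16 = - \frac{24}{17} - -176 = - \frac{24}{17} + 176 = \frac{2968}{17}$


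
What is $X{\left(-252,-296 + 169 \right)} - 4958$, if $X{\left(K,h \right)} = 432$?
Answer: $-4526$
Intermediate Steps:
$X{\left(-252,-296 + 169 \right)} - 4958 = 432 - 4958 = -4526$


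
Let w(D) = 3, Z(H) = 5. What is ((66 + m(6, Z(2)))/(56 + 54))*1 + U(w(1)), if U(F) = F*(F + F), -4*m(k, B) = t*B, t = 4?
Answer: 2041/110 ≈ 18.555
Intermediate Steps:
m(k, B) = -B
U(F) = 2*F**2 (U(F) = F*(2*F) = 2*F**2)
((66 + m(6, Z(2)))/(56 + 54))*1 + U(w(1)) = ((66 - 1*5)/(56 + 54))*1 + 2*3**2 = ((66 - 5)/110)*1 + 2*9 = (61*(1/110))*1 + 18 = (61/110)*1 + 18 = 61/110 + 18 = 2041/110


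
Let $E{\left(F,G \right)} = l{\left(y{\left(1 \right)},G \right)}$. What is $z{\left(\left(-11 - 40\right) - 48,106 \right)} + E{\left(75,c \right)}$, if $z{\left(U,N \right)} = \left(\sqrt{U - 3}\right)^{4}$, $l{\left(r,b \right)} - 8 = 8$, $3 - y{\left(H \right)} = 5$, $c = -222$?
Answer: $10420$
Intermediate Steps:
$y{\left(H \right)} = -2$ ($y{\left(H \right)} = 3 - 5 = -2$)
$l{\left(r,b \right)} = 16$ ($l{\left(r,b \right)} = 8 + 8 = 16$)
$z{\left(U,N \right)} = \left(-3 + U\right)^{2}$ ($z{\left(U,N \right)} = \left(\sqrt{-3 + U}\right)^{4} = \left(-3 + U\right)^{2}$)
$E{\left(F,G \right)} = 16$
$z{\left(\left(-11 - 40\right) - 48,106 \right)} + E{\left(75,c \right)} = \left(-3 - 99\right)^{2} + 16 = \left(-102\right)^{2} + 16 = 10404 + 16 = 10420$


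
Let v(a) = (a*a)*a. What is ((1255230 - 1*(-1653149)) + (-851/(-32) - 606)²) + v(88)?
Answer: 4019776105/1024 ≈ 3.9256e+6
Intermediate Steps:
v(a) = a³ (v(a) = a²*a = a³)
((1255230 - 1*(-1653149)) + (-851/(-32) - 606)²) + v(88) = ((1255230 - 1*(-1653149)) + (-851/(-32) - 606)²) + 88³ = ((1255230 + 1653149) + (-851*(-1/32) - 606)²) + 681472 = (2908379 + (851/32 - 606)²) + 681472 = (2908379 + (-18541/32)²) + 681472 = (2908379 + 343768681/1024) + 681472 = 3321948777/1024 + 681472 = 4019776105/1024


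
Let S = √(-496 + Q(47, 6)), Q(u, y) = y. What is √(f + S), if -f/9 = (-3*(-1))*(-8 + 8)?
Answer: √7*10^(¼)*√I ≈ 3.3269 + 3.3269*I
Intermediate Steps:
S = 7*I*√10 (S = √(-496 + 6) = √(-490) = 7*I*√10 ≈ 22.136*I)
f = 0 (f = -9*(-3*(-1))*(-8 + 8) = -27*0 = -9*0 = 0)
√(f + S) = √(0 + 7*I*√10) = √(7*I*√10) = √7*10^(¼)*√I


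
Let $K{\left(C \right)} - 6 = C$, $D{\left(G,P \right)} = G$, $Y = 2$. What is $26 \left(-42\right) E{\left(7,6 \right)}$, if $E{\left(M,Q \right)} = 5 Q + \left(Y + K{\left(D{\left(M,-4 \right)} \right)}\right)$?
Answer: $-49140$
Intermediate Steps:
$K{\left(C \right)} = 6 + C$
$E{\left(M,Q \right)} = 8 + M + 5 Q$ ($E{\left(M,Q \right)} = 5 Q + \left(2 + \left(6 + M\right)\right) = 5 Q + \left(8 + M\right) = 8 + M + 5 Q$)
$26 \left(-42\right) E{\left(7,6 \right)} = 26 \left(-42\right) \left(8 + 7 + 5 \cdot 6\right) = - 1092 \left(8 + 7 + 30\right) = \left(-1092\right) 45 = -49140$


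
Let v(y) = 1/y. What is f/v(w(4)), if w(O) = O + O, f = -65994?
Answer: -527952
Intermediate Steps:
w(O) = 2*O
f/v(w(4)) = -65994*2*4 = -65994/(1/8) = -65994/⅛ = -65994*8 = -527952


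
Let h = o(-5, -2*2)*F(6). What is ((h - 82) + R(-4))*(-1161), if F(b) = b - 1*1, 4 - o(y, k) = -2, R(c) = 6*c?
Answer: 88236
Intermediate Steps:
o(y, k) = 6 (o(y, k) = 4 - 1*(-2) = 4 + 2 = 6)
F(b) = -1 + b (F(b) = b - 1 = -1 + b)
h = 30 (h = 6*(-1 + 6) = 6*5 = 30)
((h - 82) + R(-4))*(-1161) = ((30 - 82) + 6*(-4))*(-1161) = (-52 - 24)*(-1161) = -76*(-1161) = 88236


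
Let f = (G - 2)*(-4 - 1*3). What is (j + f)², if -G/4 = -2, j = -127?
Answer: 28561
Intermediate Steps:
G = 8 (G = -4*(-2) = 8)
f = -42 (f = (8 - 2)*(-4 - 1*3) = 6*(-4 - 3) = 6*(-7) = -42)
(j + f)² = (-127 - 42)² = (-169)² = 28561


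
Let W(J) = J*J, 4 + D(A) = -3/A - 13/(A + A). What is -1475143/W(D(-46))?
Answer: -12485610352/121801 ≈ -1.0251e+5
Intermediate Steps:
D(A) = -4 - 19/(2*A) (D(A) = -4 + (-3/A - 13/(A + A)) = -4 + (-3/A - 13*1/(2*A)) = -4 + (-3/A - 13/(2*A)) = -4 - 19/(2*A))
W(J) = J²
-1475143/W(D(-46)) = -1475143/(-4 - 19/2/(-46))² = -1475143/(-4 - 19/2*(-1/46))² = -1475143/(-4 + 19/92)² = -1475143/((-349/92)²) = -1475143/121801/8464 = -1475143*8464/121801 = -12485610352/121801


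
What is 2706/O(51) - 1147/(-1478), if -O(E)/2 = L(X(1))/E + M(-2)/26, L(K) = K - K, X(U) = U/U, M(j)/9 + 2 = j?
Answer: 2168099/2217 ≈ 977.94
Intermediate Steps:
M(j) = -18 + 9*j
X(U) = 1
L(K) = 0
O(E) = 36/13 (O(E) = -2*(0/E + (-18 + 9*(-2))/26) = -2*(0 + (-18 - 18)*(1/26)) = -2*(0 - 36*1/26) = -2*(0 - 18/13) = -2*(-18/13) = 36/13)
2706/O(51) - 1147/(-1478) = 2706/(36/13) - 1147/(-1478) = 2706*(13/36) - 1147*(-1/1478) = 5863/6 + 1147/1478 = 2168099/2217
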